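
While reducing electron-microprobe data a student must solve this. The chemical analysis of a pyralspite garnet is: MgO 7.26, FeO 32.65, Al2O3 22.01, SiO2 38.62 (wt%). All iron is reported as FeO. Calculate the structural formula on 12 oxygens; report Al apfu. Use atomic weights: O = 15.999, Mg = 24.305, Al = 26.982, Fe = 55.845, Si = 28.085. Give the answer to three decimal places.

2.018 Al apfu

MgO (M=40.304): mol = 0.18013; Mg = 0.18013, O = 0.18013.
FeO (M=71.844): mol = 0.45446; Fe = 0.45446, O = 0.45446.
Al2O3 (M=101.961): mol = 0.21587; Al = 0.43174, O = 0.64761.
SiO2 (M=60.083): mol = 0.64278; Si = 0.64278, O = 1.28556.
ΣO = 2.56776; factor = 12/ΣO = 4.67333.
Al apfu = 0.43174 × 4.67333 = 2.018.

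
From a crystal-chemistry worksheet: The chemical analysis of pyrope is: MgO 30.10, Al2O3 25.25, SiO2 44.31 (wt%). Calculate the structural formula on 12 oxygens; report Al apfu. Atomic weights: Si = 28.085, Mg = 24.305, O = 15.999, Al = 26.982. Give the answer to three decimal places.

2.005 Al apfu

MgO (M=40.304): mol = 0.74682; Mg = 0.74682, O = 0.74682.
Al2O3 (M=101.961): mol = 0.24764; Al = 0.49528, O = 0.74292.
SiO2 (M=60.083): mol = 0.73748; Si = 0.73748, O = 1.47496.
ΣO = 2.96470; factor = 12/ΣO = 4.04763.
Al apfu = 0.49528 × 4.04763 = 2.005.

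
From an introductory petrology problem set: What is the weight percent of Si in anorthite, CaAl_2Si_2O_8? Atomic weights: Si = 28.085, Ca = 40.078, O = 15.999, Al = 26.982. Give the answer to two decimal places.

M(CaAl_2Si_2O_8) = 278.204 g/mol.
Si contributes 2 × 28.085 = 56.170 g per mole.
56.170/278.204 = 0.2019 → 20.19%.

20.19 weight percent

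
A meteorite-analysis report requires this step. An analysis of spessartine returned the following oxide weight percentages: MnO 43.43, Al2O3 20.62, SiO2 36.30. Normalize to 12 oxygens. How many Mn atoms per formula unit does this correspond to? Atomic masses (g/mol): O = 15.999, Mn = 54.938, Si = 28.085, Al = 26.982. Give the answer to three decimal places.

3.027 Mn apfu

MnO: 43.43/70.937 = 0.61223 mol → 0.61223 mol Mn, 0.61223 mol O.
Al2O3: 20.62/101.961 = 0.20223 mol → 0.40446 mol Al, 0.60669 mol O.
SiO2: 36.30/60.083 = 0.60416 mol → 0.60416 mol Si, 1.20832 mol O.
Total oxygen = 2.42724 mol. Normalization factor = 12/2.42724 = 4.94389.
Mn per 12 O = 0.61223 × 4.94389 = 3.027.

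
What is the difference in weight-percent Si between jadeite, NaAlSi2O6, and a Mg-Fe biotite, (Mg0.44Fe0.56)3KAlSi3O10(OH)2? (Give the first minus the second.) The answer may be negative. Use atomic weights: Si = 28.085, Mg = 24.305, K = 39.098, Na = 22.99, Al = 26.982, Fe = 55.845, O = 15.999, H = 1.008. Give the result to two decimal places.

M(NaAlSi2O6) = 202.136 g/mol, so wt% Si = 56.170/202.136 × 100 = 27.79%.
M((Mg0.44Fe0.56)3KAlSi3O10(OH)2) = 470.241 g/mol, so wt% Si = 84.255/470.241 × 100 = 17.92%.
27.79 − 17.92 = 9.87 pp.

9.87 percentage points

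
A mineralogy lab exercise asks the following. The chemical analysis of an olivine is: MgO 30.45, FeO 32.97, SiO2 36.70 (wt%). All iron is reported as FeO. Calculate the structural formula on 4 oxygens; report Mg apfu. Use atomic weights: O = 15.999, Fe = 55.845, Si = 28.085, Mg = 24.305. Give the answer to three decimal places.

MgO: 30.45/40.304 = 0.75551 mol → 0.75551 mol Mg, 0.75551 mol O.
FeO: 32.97/71.844 = 0.45891 mol → 0.45891 mol Fe, 0.45891 mol O.
SiO2: 36.70/60.083 = 0.61082 mol → 0.61082 mol Si, 1.22164 mol O.
Total oxygen = 2.43606 mol. Normalization factor = 4/2.43606 = 1.64200.
Mg per 4 O = 0.75551 × 1.64200 = 1.241.

1.241 Mg apfu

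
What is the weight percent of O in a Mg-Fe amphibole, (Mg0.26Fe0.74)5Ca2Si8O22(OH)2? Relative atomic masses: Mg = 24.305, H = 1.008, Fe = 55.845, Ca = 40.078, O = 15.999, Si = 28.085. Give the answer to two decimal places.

Formula mass = 1.30·24.305 + 3.70·55.845 + 2·40.078 + 8·28.085 + 24·15.999 + 2·1.008 = 929.051 g/mol, of which 383.976 g is O.
So O makes up 383.976/929.051 = 0.4133 of the mass, i.e. 41.33%.

41.33 weight percent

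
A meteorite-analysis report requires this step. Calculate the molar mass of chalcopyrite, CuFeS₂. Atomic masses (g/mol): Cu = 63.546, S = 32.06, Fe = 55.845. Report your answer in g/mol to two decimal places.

183.51 g/mol

M = 1×63.546 + 1×55.845 + 2×32.06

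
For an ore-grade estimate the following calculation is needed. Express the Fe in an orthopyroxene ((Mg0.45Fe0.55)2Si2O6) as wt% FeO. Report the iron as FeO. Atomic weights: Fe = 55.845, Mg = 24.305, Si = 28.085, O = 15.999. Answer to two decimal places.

33.56 wt%

Molar mass of (Mg0.45Fe0.55)2Si2O6 = 0.90·24.305 + 1.10·55.845 + 2·28.085 + 6·15.999 = 235.468 g/mol.
Each formula unit contains 1.10 Fe, equivalent to 1.10/1 = 1.1000 mol FeO.
M(FeO) = 1×55.845 + 1×15.999 = 71.844 g/mol.
Mass of FeO per formula unit = 1.1000 × 71.844 = 79.028 g.
FeO wt% = 79.028 / 235.468 × 100 = 33.56%.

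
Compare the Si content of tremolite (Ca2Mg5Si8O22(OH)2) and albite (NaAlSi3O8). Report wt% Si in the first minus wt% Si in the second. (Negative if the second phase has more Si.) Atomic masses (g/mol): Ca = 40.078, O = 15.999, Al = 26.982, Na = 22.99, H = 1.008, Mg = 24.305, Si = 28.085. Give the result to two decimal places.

-4.47 percentage points

M(Ca2Mg5Si8O22(OH)2) = 812.353 g/mol, so wt% Si = 224.680/812.353 × 100 = 27.66%.
M(NaAlSi3O8) = 262.219 g/mol, so wt% Si = 84.255/262.219 × 100 = 32.13%.
27.66 − 32.13 = -4.47 pp.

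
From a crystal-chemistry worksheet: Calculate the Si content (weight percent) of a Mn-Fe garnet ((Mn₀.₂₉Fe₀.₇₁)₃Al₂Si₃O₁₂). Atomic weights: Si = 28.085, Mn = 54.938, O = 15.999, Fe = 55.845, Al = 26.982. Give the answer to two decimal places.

Formula mass = 0.87·54.938 + 2.13·55.845 + 2·26.982 + 3·28.085 + 12·15.999 = 496.953 g/mol, of which 84.255 g is Si.
So Si makes up 84.255/496.953 = 0.1695 of the mass, i.e. 16.95%.

16.95 weight percent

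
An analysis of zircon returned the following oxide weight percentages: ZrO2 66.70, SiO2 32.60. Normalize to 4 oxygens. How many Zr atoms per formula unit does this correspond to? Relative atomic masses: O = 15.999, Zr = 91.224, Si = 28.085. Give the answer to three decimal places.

0.999 Zr apfu

ZrO2 (M=123.222): mol = 0.54130; Zr = 0.54130, O = 1.08260.
SiO2 (M=60.083): mol = 0.54258; Si = 0.54258, O = 1.08516.
ΣO = 2.16776; factor = 4/ΣO = 1.84522.
Zr apfu = 0.54130 × 1.84522 = 0.999.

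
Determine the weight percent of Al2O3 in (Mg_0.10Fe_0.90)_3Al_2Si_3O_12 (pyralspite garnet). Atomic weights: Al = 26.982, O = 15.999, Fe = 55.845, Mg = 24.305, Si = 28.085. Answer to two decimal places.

Formula mass = 488.280 g/mol.
2 Al → 1.0000 mol Al2O3 per formula unit; M(Al2O3) = 101.961, so Al2O3 mass = 101.961 g.
101.961/488.280 × 100 = 20.88 wt%.

20.88 wt%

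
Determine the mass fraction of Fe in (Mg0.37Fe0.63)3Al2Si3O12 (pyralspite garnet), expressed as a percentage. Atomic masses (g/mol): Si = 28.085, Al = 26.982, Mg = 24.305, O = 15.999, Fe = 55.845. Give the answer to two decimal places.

22.81 mass %

M((Mg0.37Fe0.63)3Al2Si3O12) = 462.733 g/mol.
Fe contributes 1.89 × 55.845 = 105.547 g per mole.
105.547/462.733 = 0.2281 → 22.81%.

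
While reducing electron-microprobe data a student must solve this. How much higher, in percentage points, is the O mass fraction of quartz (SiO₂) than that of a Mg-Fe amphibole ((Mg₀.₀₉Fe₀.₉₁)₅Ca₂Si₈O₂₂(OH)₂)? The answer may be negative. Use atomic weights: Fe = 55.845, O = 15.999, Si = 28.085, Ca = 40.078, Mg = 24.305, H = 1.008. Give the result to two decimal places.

First mineral: 31.998 g O in 60.083 g formula = 53.26 wt% O.
Second mineral: 383.976 g O in 955.860 g formula = 40.17 wt% O.
53.26% − 40.17% gives a difference of 13.09 percentage points.

13.09 percentage points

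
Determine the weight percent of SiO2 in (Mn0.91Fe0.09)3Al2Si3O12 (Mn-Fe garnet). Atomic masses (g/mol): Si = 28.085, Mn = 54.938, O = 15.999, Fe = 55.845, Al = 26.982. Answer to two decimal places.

Molar mass of (Mn0.91Fe0.09)3Al2Si3O12 = 2.73*54.938 + 0.27*55.845 + 2*26.982 + 3*28.085 + 12*15.999 = 495.266 g/mol.
Each formula unit contains 3 Si, equivalent to 3/1 = 3.0000 mol SiO2.
M(SiO2) = 1×28.085 + 2×15.999 = 60.083 g/mol.
Mass of SiO2 per formula unit = 3.0000 × 60.083 = 180.249 g.
SiO2 wt% = 180.249 / 495.266 × 100 = 36.39%.

36.39 wt%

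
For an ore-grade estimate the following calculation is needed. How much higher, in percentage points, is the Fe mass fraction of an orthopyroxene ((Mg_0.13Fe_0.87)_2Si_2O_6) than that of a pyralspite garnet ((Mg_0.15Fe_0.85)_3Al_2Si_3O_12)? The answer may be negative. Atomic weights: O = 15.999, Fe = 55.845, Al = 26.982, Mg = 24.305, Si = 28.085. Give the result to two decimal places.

M((Mg_0.13Fe_0.87)_2Si_2O_6) = 255.654 g/mol, so wt% Fe = 97.170/255.654 × 100 = 38.01%.
M((Mg_0.15Fe_0.85)_3Al_2Si_3O_12) = 483.549 g/mol, so wt% Fe = 142.405/483.549 × 100 = 29.45%.
38.01 − 29.45 = 8.56 pp.

8.56 percentage points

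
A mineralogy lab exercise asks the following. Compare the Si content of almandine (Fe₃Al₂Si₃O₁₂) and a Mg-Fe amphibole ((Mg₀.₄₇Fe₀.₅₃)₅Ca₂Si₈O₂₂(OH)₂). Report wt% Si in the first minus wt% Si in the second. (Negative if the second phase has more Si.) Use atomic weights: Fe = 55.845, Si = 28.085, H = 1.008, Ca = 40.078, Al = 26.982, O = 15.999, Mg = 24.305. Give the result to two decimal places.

-8.15 percentage points

Si in Fe₃Al₂Si₃O₁₂: molar mass 497.742 g/mol; 3×28.085 = 84.255 g → 16.93 wt%.
Si in (Mg₀.₄₇Fe₀.₅₃)₅Ca₂Si₈O₂₂(OH)₂: molar mass 895.934 g/mol; 8×28.085 = 224.680 g → 25.08 wt%.
Difference = 16.93 − 25.08 = -8.15 percentage points.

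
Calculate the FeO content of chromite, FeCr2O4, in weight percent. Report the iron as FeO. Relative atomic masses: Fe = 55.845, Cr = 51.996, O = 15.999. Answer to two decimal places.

Molar mass of FeCr2O4 = 1×55.845 + 2×51.996 + 4×15.999 = 223.833 g/mol.
Each formula unit contains 1 Fe, equivalent to 1/1 = 1.0000 mol FeO.
M(FeO) = 1×55.845 + 1×15.999 = 71.844 g/mol.
Mass of FeO per formula unit = 1.0000 × 71.844 = 71.844 g.
FeO wt% = 71.844 / 223.833 × 100 = 32.10%.

32.10 wt%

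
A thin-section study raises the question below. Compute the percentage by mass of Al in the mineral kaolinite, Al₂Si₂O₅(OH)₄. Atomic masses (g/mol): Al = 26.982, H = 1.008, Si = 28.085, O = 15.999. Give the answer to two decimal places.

20.90 mass %

Formula mass = 2·26.982 + 2·28.085 + 9·15.999 + 4·1.008 = 258.157 g/mol, of which 53.964 g is Al.
So Al makes up 53.964/258.157 = 0.2090 of the mass, i.e. 20.90%.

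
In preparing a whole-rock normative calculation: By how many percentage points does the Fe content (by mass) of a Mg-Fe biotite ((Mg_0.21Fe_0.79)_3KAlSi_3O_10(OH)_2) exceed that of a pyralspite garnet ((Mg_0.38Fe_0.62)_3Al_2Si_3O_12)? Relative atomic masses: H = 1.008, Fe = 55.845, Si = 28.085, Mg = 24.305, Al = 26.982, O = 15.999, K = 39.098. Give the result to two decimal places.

4.41 percentage points

M((Mg_0.21Fe_0.79)_3KAlSi_3O_10(OH)_2) = 492.004 g/mol, so wt% Fe = 132.353/492.004 × 100 = 26.90%.
M((Mg_0.38Fe_0.62)_3Al_2Si_3O_12) = 461.786 g/mol, so wt% Fe = 103.872/461.786 × 100 = 22.49%.
26.90 − 22.49 = 4.41 pp.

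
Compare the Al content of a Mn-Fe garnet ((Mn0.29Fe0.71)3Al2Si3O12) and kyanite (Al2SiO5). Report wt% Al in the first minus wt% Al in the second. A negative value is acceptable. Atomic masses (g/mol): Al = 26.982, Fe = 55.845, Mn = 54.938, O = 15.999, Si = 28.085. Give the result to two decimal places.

-22.44 percentage points

Al in (Mn0.29Fe0.71)3Al2Si3O12: molar mass 496.953 g/mol; 2×26.982 = 53.964 g → 10.86 wt%.
Al in Al2SiO5: molar mass 162.044 g/mol; 2×26.982 = 53.964 g → 33.30 wt%.
Difference = 10.86 − 33.30 = -22.44 percentage points.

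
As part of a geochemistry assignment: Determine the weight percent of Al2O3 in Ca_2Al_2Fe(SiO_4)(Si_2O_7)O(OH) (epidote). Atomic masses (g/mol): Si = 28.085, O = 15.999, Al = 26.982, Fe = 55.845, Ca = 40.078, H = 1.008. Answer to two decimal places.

21.10 wt%

Formula mass = 483.215 g/mol.
2 Al → 1.0000 mol Al2O3 per formula unit; M(Al2O3) = 101.961, so Al2O3 mass = 101.961 g.
101.961/483.215 × 100 = 21.10 wt%.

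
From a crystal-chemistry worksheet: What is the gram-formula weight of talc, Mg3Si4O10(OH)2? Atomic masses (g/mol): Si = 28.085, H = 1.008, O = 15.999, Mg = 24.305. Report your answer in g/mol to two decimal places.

379.26 g/mol

The formula mass is the sum 3·24.305 + 4·28.085 + 12·15.999 + 2·1.008.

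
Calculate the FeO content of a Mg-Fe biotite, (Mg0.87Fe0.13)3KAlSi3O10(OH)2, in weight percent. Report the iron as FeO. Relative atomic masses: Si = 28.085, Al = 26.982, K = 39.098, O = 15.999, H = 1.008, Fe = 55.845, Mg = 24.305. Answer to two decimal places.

M((Mg0.87Fe0.13)3KAlSi3O10(OH)2) = 429.555 g/mol; M(FeO) = 71.844 g/mol.
Moles FeO per formula unit = 0.39 Fe ÷ 1 = 0.3900.
FeO fraction = (0.3900 × 71.844) / 429.555 = 28.019/429.555 = 0.0652.

6.52 wt%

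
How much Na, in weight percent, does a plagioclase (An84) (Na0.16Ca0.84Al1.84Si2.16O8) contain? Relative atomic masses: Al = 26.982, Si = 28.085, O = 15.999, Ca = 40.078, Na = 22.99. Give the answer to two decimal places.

Molar mass of Na0.16Ca0.84Al1.84Si2.16O8: 0.16×22.99 + 0.84×40.078 + 1.84×26.982 + 2.16×28.085 + 8×15.999 = 275.646 g/mol.
Mass of Na per formula unit: 0.16 × 22.99 = 3.678 g.
Weight fraction Na = 3.678 / 275.646 = 0.0133.

1.33 weight percent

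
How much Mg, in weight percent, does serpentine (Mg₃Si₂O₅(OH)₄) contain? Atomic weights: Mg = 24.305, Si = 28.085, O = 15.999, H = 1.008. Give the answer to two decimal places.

Formula mass = 3*24.305 + 2*28.085 + 9*15.999 + 4*1.008 = 277.108 g/mol, of which 72.915 g is Mg.
So Mg makes up 72.915/277.108 = 0.2631 of the mass, i.e. 26.31%.

26.31 weight percent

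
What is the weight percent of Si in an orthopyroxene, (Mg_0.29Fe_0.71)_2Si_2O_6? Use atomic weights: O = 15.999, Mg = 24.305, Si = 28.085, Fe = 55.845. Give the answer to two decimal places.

Formula mass = 0.58·24.305 + 1.42·55.845 + 2·28.085 + 6·15.999 = 245.561 g/mol, of which 56.170 g is Si.
So Si makes up 56.170/245.561 = 0.2287 of the mass, i.e. 22.87%.

22.87 wt%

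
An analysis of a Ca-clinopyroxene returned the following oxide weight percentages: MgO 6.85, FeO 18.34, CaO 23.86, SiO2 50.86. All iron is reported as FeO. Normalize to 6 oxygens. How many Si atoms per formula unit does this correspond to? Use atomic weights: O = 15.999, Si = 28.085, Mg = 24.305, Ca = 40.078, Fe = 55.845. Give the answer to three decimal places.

MgO: 6.85/40.304 = 0.16996 mol → 0.16996 mol Mg, 0.16996 mol O.
FeO: 18.34/71.844 = 0.25528 mol → 0.25528 mol Fe, 0.25528 mol O.
CaO: 23.86/56.077 = 0.42549 mol → 0.42549 mol Ca, 0.42549 mol O.
SiO2: 50.86/60.083 = 0.84650 mol → 0.84650 mol Si, 1.69300 mol O.
Total oxygen = 2.54373 mol. Normalization factor = 6/2.54373 = 2.35874.
Si per 6 O = 0.84650 × 2.35874 = 1.997.

1.997 Si apfu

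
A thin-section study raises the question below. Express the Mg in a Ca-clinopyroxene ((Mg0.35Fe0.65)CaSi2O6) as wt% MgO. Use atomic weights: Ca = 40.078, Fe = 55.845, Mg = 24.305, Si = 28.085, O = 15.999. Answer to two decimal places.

5.95 wt%

Molar mass of (Mg0.35Fe0.65)CaSi2O6 = 0.35·24.305 + 0.65·55.845 + 1·40.078 + 2·28.085 + 6·15.999 = 237.048 g/mol.
Each formula unit contains 0.35 Mg, equivalent to 0.35/1 = 0.3500 mol MgO.
M(MgO) = 1×24.305 + 1×15.999 = 40.304 g/mol.
Mass of MgO per formula unit = 0.3500 × 40.304 = 14.106 g.
MgO wt% = 14.106 / 237.048 × 100 = 5.95%.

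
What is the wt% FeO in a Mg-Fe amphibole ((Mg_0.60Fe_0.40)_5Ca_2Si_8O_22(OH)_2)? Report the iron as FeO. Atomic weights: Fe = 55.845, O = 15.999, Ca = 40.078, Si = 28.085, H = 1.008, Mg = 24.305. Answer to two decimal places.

16.41 wt%

M((Mg_0.60Fe_0.40)_5Ca_2Si_8O_22(OH)_2) = 875.433 g/mol; M(FeO) = 71.844 g/mol.
Moles FeO per formula unit = 2 Fe ÷ 1 = 2.0000.
FeO fraction = (2.0000 × 71.844) / 875.433 = 143.688/875.433 = 0.1641.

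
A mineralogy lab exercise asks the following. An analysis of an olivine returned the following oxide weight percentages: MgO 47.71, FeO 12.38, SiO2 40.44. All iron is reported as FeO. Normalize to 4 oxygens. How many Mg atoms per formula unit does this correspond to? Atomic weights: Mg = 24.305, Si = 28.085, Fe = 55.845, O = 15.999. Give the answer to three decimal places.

MgO (M=40.304): mol = 1.18375; Mg = 1.18375, O = 1.18375.
FeO (M=71.844): mol = 0.17232; Fe = 0.17232, O = 0.17232.
SiO2 (M=60.083): mol = 0.67307; Si = 0.67307, O = 1.34614.
ΣO = 2.70221; factor = 4/ΣO = 1.48027.
Mg apfu = 1.18375 × 1.48027 = 1.752.

1.752 Mg apfu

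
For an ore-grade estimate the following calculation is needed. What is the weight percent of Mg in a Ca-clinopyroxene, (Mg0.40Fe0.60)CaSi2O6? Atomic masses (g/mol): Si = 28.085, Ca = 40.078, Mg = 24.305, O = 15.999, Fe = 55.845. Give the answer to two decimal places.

4.13 weight percent

M((Mg0.40Fe0.60)CaSi2O6) = 235.471 g/mol.
Mg contributes 0.40 × 24.305 = 9.722 g per mole.
9.722/235.471 = 0.0413 → 4.13%.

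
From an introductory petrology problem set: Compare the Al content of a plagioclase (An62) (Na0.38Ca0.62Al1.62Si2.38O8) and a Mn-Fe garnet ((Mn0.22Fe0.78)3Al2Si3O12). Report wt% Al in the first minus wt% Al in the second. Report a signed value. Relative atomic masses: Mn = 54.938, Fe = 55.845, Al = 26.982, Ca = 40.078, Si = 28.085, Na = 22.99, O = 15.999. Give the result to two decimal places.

5.21 percentage points

First mineral: 43.711 g Al in 272.130 g formula = 16.06 wt% Al.
Second mineral: 53.964 g Al in 497.143 g formula = 10.85 wt% Al.
16.06% − 10.85% gives a difference of 5.21 percentage points.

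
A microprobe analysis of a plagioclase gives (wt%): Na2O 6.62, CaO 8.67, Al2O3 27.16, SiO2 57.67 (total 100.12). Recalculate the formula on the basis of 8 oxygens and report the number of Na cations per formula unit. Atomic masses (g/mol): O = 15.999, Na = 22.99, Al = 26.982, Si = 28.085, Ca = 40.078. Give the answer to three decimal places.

6.62 wt% Na2O ÷ 61.979 g/mol = 0.10681 mol, giving 0.21362 Na and 0.10681 O.
8.67 wt% CaO ÷ 56.077 g/mol = 0.15461 mol, giving 0.15461 Ca and 0.15461 O.
27.16 wt% Al2O3 ÷ 101.961 g/mol = 0.26638 mol, giving 0.53276 Al and 0.79914 O.
57.67 wt% SiO2 ÷ 60.083 g/mol = 0.95984 mol, giving 0.95984 Si and 1.91968 O.
Oxygen sums to 2.98024; scaling by 8/2.98024 = 2.68435 puts the formula on 8 O.
Na: 0.21362 × 2.68435 = 0.573 atoms per formula unit.

0.573 Na apfu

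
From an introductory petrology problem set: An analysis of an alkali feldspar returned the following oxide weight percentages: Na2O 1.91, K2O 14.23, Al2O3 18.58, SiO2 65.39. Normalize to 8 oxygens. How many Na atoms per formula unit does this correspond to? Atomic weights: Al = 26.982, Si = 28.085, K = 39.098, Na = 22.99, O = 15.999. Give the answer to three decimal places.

0.170 Na apfu

Na2O: 1.91/61.979 = 0.03082 mol → 0.06164 mol Na, 0.03082 mol O.
K2O: 14.23/94.195 = 0.15107 mol → 0.30214 mol K, 0.15107 mol O.
Al2O3: 18.58/101.961 = 0.18223 mol → 0.36446 mol Al, 0.54669 mol O.
SiO2: 65.39/60.083 = 1.08833 mol → 1.08833 mol Si, 2.17666 mol O.
Total oxygen = 2.90524 mol. Normalization factor = 8/2.90524 = 2.75365.
Na per 8 O = 0.06164 × 2.75365 = 0.170.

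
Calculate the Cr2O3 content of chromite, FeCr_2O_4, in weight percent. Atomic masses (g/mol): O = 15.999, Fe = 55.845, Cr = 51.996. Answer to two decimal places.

67.90 wt%

M(FeCr_2O_4) = 223.833 g/mol; M(Cr2O3) = 151.989 g/mol.
Moles Cr2O3 per formula unit = 2 Cr ÷ 2 = 1.0000.
Cr2O3 fraction = (1.0000 × 151.989) / 223.833 = 151.989/223.833 = 0.6790.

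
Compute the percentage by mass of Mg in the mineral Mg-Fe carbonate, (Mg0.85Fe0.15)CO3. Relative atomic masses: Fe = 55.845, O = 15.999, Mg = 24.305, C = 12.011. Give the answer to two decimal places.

Molar mass of (Mg0.85Fe0.15)CO3: 0.85×24.305 + 0.15×55.845 + 1×12.011 + 3×15.999 = 89.044 g/mol.
Mass of Mg per formula unit: 0.85 × 24.305 = 20.659 g.
Weight fraction Mg = 20.659 / 89.044 = 0.2320.

23.20 wt%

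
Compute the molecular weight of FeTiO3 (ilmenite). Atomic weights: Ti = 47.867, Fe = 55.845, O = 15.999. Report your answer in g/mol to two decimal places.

M = 1*55.845 + 1*47.867 + 3*15.999

151.71 g/mol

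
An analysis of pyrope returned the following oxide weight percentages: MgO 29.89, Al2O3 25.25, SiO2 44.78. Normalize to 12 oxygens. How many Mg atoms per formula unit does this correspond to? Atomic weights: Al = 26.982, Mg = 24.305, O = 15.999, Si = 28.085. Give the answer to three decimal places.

MgO (M=40.304): mol = 0.74161; Mg = 0.74161, O = 0.74161.
Al2O3 (M=101.961): mol = 0.24764; Al = 0.49528, O = 0.74292.
SiO2 (M=60.083): mol = 0.74530; Si = 0.74530, O = 1.49060.
ΣO = 2.97513; factor = 12/ΣO = 4.03344.
Mg apfu = 0.74161 × 4.03344 = 2.991.

2.991 Mg apfu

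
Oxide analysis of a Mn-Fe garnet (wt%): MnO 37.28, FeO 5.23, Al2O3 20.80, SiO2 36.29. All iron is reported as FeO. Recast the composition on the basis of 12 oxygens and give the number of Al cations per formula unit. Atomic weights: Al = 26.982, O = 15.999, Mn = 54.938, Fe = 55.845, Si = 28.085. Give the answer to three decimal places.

2.025 Al apfu

MnO: 37.28/70.937 = 0.52554 mol → 0.52554 mol Mn, 0.52554 mol O.
FeO: 5.23/71.844 = 0.07280 mol → 0.07280 mol Fe, 0.07280 mol O.
Al2O3: 20.80/101.961 = 0.20400 mol → 0.40800 mol Al, 0.61200 mol O.
SiO2: 36.29/60.083 = 0.60400 mol → 0.60400 mol Si, 1.20800 mol O.
Total oxygen = 2.41834 mol. Normalization factor = 12/2.41834 = 4.96208.
Al per 12 O = 0.40800 × 4.96208 = 2.025.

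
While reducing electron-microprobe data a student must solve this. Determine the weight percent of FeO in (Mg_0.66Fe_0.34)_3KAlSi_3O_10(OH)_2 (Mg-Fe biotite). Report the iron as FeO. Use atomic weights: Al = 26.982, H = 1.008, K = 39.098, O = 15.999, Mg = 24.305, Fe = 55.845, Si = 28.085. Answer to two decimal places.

M((Mg_0.66Fe_0.34)_3KAlSi_3O_10(OH)_2) = 449.425 g/mol; M(FeO) = 71.844 g/mol.
Moles FeO per formula unit = 1.02 Fe ÷ 1 = 1.0200.
FeO fraction = (1.0200 × 71.844) / 449.425 = 73.281/449.425 = 0.1631.

16.31 wt%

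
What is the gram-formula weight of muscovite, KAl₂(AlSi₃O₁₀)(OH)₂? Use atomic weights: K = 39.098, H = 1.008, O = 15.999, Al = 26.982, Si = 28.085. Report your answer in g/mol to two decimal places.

398.30 g/mol

K: 1 × 39.098 = 39.0980
Al: 3 × 26.982 = 80.9460
Si: 3 × 28.085 = 84.2550
O: 12 × 15.999 = 191.9880
H: 2 × 1.008 = 2.0160
Summing the contributions gives the formula mass.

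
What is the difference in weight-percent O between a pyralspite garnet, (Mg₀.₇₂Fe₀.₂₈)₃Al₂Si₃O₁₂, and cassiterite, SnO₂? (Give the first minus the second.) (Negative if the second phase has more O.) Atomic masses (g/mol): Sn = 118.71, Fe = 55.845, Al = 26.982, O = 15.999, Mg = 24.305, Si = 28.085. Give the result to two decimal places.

23.46 percentage points

O in (Mg₀.₇₂Fe₀.₂₈)₃Al₂Si₃O₁₂: molar mass 429.616 g/mol; 12×15.999 = 191.988 g → 44.69 wt%.
O in SnO₂: molar mass 150.708 g/mol; 2×15.999 = 31.998 g → 21.23 wt%.
Difference = 44.69 − 21.23 = 23.46 percentage points.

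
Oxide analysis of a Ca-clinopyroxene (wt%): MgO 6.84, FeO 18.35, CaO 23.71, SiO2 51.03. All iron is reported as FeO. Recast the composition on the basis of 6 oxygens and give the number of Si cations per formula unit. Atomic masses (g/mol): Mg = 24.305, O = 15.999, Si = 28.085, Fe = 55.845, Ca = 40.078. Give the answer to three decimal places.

MgO: 6.84/40.304 = 0.16971 mol → 0.16971 mol Mg, 0.16971 mol O.
FeO: 18.35/71.844 = 0.25541 mol → 0.25541 mol Fe, 0.25541 mol O.
CaO: 23.71/56.077 = 0.42281 mol → 0.42281 mol Ca, 0.42281 mol O.
SiO2: 51.03/60.083 = 0.84933 mol → 0.84933 mol Si, 1.69866 mol O.
Total oxygen = 2.54659 mol. Normalization factor = 6/2.54659 = 2.35609.
Si per 6 O = 0.84933 × 2.35609 = 2.001.

2.001 Si apfu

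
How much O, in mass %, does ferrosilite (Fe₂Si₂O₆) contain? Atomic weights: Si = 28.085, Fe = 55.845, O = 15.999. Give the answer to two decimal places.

36.38 mass %

M(Fe₂Si₂O₆) = 263.854 g/mol.
O contributes 6 × 15.999 = 95.994 g per mole.
95.994/263.854 = 0.3638 → 36.38%.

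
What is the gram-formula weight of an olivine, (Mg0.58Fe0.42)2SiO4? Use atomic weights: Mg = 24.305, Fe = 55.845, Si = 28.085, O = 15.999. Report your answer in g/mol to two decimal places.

Mg: 1.16 × 24.305 = 28.1938
Fe: 0.84 × 55.845 = 46.9098
Si: 1 × 28.085 = 28.0850
O: 4 × 15.999 = 63.9960
Summing the contributions gives the formula mass.

167.18 g/mol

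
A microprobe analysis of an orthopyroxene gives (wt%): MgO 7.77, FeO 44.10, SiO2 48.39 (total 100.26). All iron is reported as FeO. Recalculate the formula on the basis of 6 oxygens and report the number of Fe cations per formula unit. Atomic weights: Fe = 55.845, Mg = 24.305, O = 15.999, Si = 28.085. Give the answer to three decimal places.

7.77 wt% MgO ÷ 40.304 g/mol = 0.19278 mol, giving 0.19278 Mg and 0.19278 O.
44.10 wt% FeO ÷ 71.844 g/mol = 0.61383 mol, giving 0.61383 Fe and 0.61383 O.
48.39 wt% SiO2 ÷ 60.083 g/mol = 0.80539 mol, giving 0.80539 Si and 1.61078 O.
Oxygen sums to 2.41739; scaling by 6/2.41739 = 2.48202 puts the formula on 6 O.
Fe: 0.61383 × 2.48202 = 1.524 atoms per formula unit.

1.524 Fe apfu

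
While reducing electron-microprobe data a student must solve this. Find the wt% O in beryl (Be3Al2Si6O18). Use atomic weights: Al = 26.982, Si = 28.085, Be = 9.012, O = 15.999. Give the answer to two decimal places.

53.58 weight percent

Molar mass of Be3Al2Si6O18: 3*9.012 + 2*26.982 + 6*28.085 + 18*15.999 = 537.492 g/mol.
Mass of O per formula unit: 18 × 15.999 = 287.982 g.
Weight fraction O = 287.982 / 537.492 = 0.5358.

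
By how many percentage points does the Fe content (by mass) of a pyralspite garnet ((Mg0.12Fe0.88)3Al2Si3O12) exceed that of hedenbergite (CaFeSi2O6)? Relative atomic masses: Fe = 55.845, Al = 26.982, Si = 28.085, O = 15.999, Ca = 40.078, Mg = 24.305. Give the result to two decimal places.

M((Mg0.12Fe0.88)3Al2Si3O12) = 486.388 g/mol, so wt% Fe = 147.431/486.388 × 100 = 30.31%.
M(CaFeSi2O6) = 248.087 g/mol, so wt% Fe = 55.845/248.087 × 100 = 22.51%.
30.31 − 22.51 = 7.80 pp.

7.80 percentage points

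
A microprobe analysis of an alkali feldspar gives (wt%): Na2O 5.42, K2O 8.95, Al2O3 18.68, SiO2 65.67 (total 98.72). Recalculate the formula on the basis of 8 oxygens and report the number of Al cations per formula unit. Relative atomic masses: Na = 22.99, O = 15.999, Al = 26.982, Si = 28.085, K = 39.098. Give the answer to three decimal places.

5.42 wt% Na2O ÷ 61.979 g/mol = 0.08745 mol, giving 0.17490 Na and 0.08745 O.
8.95 wt% K2O ÷ 94.195 g/mol = 0.09502 mol, giving 0.19004 K and 0.09502 O.
18.68 wt% Al2O3 ÷ 101.961 g/mol = 0.18321 mol, giving 0.36642 Al and 0.54963 O.
65.67 wt% SiO2 ÷ 60.083 g/mol = 1.09299 mol, giving 1.09299 Si and 2.18598 O.
Oxygen sums to 2.91808; scaling by 8/2.91808 = 2.74153 puts the formula on 8 O.
Al: 0.36642 × 2.74153 = 1.005 atoms per formula unit.

1.005 Al apfu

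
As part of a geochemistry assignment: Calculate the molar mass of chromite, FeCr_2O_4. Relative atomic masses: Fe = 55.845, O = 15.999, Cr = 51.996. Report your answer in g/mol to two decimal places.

223.83 g/mol

M = 1*55.845 + 2*51.996 + 4*15.999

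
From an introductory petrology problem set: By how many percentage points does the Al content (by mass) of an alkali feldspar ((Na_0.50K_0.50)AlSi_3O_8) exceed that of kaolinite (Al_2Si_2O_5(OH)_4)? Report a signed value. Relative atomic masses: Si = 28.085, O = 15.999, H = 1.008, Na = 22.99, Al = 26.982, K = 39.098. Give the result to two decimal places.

-10.92 percentage points

M((Na_0.50K_0.50)AlSi_3O_8) = 270.273 g/mol, so wt% Al = 26.982/270.273 × 100 = 9.98%.
M(Al_2Si_2O_5(OH)_4) = 258.157 g/mol, so wt% Al = 53.964/258.157 × 100 = 20.90%.
9.98 − 20.90 = -10.92 pp.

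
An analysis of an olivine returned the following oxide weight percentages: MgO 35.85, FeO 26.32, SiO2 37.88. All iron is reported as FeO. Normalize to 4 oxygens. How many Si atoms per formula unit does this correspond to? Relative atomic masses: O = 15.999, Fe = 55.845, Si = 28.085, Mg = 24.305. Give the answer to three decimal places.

1.002 Si apfu

MgO: 35.85/40.304 = 0.88949 mol → 0.88949 mol Mg, 0.88949 mol O.
FeO: 26.32/71.844 = 0.36635 mol → 0.36635 mol Fe, 0.36635 mol O.
SiO2: 37.88/60.083 = 0.63046 mol → 0.63046 mol Si, 1.26092 mol O.
Total oxygen = 2.51676 mol. Normalization factor = 4/2.51676 = 1.58935.
Si per 4 O = 0.63046 × 1.58935 = 1.002.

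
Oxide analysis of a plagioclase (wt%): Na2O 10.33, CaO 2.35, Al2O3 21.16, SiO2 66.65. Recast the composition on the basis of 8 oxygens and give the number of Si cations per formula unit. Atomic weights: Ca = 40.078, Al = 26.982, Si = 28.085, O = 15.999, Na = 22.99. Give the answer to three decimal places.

10.33 wt% Na2O ÷ 61.979 g/mol = 0.16667 mol, giving 0.33334 Na and 0.16667 O.
2.35 wt% CaO ÷ 56.077 g/mol = 0.04191 mol, giving 0.04191 Ca and 0.04191 O.
21.16 wt% Al2O3 ÷ 101.961 g/mol = 0.20753 mol, giving 0.41506 Al and 0.62259 O.
66.65 wt% SiO2 ÷ 60.083 g/mol = 1.10930 mol, giving 1.10930 Si and 2.21860 O.
Oxygen sums to 3.04977; scaling by 8/3.04977 = 2.62315 puts the formula on 8 O.
Si: 1.10930 × 2.62315 = 2.910 atoms per formula unit.

2.910 Si apfu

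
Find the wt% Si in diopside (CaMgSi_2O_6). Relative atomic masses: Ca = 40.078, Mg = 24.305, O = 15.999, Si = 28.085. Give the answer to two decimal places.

Molar mass of CaMgSi_2O_6: 1×40.078 + 1×24.305 + 2×28.085 + 6×15.999 = 216.547 g/mol.
Mass of Si per formula unit: 2 × 28.085 = 56.170 g.
Weight fraction Si = 56.170 / 216.547 = 0.2594.

25.94 wt%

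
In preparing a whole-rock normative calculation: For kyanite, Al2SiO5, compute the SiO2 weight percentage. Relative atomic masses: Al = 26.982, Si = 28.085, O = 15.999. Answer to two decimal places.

Formula mass = 162.044 g/mol.
1 Si → 1.0000 mol SiO2 per formula unit; M(SiO2) = 60.083, so SiO2 mass = 60.083 g.
60.083/162.044 × 100 = 37.08 wt%.

37.08 wt%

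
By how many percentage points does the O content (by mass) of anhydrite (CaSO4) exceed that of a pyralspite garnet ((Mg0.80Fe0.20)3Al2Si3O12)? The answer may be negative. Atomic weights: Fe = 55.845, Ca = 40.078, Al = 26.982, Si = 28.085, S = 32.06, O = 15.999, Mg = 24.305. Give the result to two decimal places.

O in CaSO4: molar mass 136.134 g/mol; 4×15.999 = 63.996 g → 47.01 wt%.
O in (Mg0.80Fe0.20)3Al2Si3O12: molar mass 422.046 g/mol; 12×15.999 = 191.988 g → 45.49 wt%.
Difference = 47.01 − 45.49 = 1.52 percentage points.

1.52 percentage points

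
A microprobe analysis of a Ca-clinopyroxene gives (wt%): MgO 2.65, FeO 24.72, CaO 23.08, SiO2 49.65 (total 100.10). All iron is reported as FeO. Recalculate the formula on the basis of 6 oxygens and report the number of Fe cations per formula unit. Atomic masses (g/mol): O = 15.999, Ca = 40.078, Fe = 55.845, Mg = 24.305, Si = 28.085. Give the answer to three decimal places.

MgO: 2.65/40.304 = 0.06575 mol → 0.06575 mol Mg, 0.06575 mol O.
FeO: 24.72/71.844 = 0.34408 mol → 0.34408 mol Fe, 0.34408 mol O.
CaO: 23.08/56.077 = 0.41158 mol → 0.41158 mol Ca, 0.41158 mol O.
SiO2: 49.65/60.083 = 0.82636 mol → 0.82636 mol Si, 1.65272 mol O.
Total oxygen = 2.47413 mol. Normalization factor = 6/2.47413 = 2.42509.
Fe per 6 O = 0.34408 × 2.42509 = 0.834.

0.834 Fe apfu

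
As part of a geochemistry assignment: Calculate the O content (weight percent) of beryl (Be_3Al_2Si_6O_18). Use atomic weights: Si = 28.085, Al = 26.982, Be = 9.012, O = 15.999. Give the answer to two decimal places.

Formula mass = 3·9.012 + 2·26.982 + 6·28.085 + 18·15.999 = 537.492 g/mol, of which 287.982 g is O.
So O makes up 287.982/537.492 = 0.5358 of the mass, i.e. 53.58%.

53.58 weight percent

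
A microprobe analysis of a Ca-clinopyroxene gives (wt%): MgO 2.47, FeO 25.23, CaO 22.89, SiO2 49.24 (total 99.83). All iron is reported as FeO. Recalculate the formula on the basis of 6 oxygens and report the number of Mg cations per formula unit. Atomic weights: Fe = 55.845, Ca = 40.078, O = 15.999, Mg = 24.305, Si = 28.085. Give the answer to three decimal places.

2.47 wt% MgO ÷ 40.304 g/mol = 0.06128 mol, giving 0.06128 Mg and 0.06128 O.
25.23 wt% FeO ÷ 71.844 g/mol = 0.35118 mol, giving 0.35118 Fe and 0.35118 O.
22.89 wt% CaO ÷ 56.077 g/mol = 0.40819 mol, giving 0.40819 Ca and 0.40819 O.
49.24 wt% SiO2 ÷ 60.083 g/mol = 0.81953 mol, giving 0.81953 Si and 1.63906 O.
Oxygen sums to 2.45971; scaling by 6/2.45971 = 2.43931 puts the formula on 6 O.
Mg: 0.06128 × 2.43931 = 0.149 atoms per formula unit.

0.149 Mg apfu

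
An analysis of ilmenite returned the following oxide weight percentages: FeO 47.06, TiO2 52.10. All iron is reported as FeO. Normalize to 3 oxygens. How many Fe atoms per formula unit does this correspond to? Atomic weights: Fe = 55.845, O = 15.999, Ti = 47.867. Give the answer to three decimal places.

1.003 Fe apfu

FeO (M=71.844): mol = 0.65503; Fe = 0.65503, O = 0.65503.
TiO2 (M=79.865): mol = 0.65235; Ti = 0.65235, O = 1.30470.
ΣO = 1.95973; factor = 3/ΣO = 1.53082.
Fe apfu = 0.65503 × 1.53082 = 1.003.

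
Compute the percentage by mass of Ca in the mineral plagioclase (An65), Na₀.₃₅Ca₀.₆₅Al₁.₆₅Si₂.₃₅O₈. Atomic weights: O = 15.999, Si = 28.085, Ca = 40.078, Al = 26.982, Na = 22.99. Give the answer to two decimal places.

Formula mass = 0.35×22.99 + 0.65×40.078 + 1.65×26.982 + 2.35×28.085 + 8×15.999 = 272.609 g/mol, of which 26.051 g is Ca.
So Ca makes up 26.051/272.609 = 0.0956 of the mass, i.e. 9.56%.

9.56 weight percent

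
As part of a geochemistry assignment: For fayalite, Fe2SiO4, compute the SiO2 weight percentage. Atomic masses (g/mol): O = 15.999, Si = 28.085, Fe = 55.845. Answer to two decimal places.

29.49 wt%

Formula mass = 203.771 g/mol.
1 Si → 1.0000 mol SiO2 per formula unit; M(SiO2) = 60.083, so SiO2 mass = 60.083 g.
60.083/203.771 × 100 = 29.49 wt%.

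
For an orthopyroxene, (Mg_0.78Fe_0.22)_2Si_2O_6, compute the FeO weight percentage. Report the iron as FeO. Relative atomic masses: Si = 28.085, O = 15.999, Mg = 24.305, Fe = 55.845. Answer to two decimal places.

14.73 wt%

M((Mg_0.78Fe_0.22)_2Si_2O_6) = 214.652 g/mol; M(FeO) = 71.844 g/mol.
Moles FeO per formula unit = 0.44 Fe ÷ 1 = 0.4400.
FeO fraction = (0.4400 × 71.844) / 214.652 = 31.611/214.652 = 0.1473.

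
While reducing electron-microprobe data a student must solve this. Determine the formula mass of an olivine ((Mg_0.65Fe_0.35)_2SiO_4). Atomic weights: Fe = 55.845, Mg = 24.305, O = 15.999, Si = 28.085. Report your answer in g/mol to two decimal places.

162.77 g/mol

The formula mass is the sum 1.30(24.305) + 0.70(55.845) + 1(28.085) + 4(15.999).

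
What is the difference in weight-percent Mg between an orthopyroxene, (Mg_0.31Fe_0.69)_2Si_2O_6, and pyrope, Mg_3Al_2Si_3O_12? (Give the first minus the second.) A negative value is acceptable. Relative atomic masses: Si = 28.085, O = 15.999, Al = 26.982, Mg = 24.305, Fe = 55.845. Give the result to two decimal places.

-11.92 percentage points

M((Mg_0.31Fe_0.69)_2Si_2O_6) = 244.299 g/mol, so wt% Mg = 15.069/244.299 × 100 = 6.17%.
M(Mg_3Al_2Si_3O_12) = 403.122 g/mol, so wt% Mg = 72.915/403.122 × 100 = 18.09%.
6.17 − 18.09 = -11.92 pp.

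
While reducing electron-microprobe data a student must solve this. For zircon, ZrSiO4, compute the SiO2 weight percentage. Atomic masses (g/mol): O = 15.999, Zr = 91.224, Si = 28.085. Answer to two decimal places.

Formula mass = 183.305 g/mol.
1 Si → 1.0000 mol SiO2 per formula unit; M(SiO2) = 60.083, so SiO2 mass = 60.083 g.
60.083/183.305 × 100 = 32.78 wt%.

32.78 wt%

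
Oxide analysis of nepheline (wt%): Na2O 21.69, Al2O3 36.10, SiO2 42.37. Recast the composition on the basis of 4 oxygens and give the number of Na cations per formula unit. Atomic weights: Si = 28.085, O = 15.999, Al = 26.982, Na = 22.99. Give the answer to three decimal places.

Na2O (M=61.979): mol = 0.34996; Na = 0.69992, O = 0.34996.
Al2O3 (M=101.961): mol = 0.35406; Al = 0.70812, O = 1.06218.
SiO2 (M=60.083): mol = 0.70519; Si = 0.70519, O = 1.41038.
ΣO = 2.82252; factor = 4/ΣO = 1.41717.
Na apfu = 0.69992 × 1.41717 = 0.992.

0.992 Na apfu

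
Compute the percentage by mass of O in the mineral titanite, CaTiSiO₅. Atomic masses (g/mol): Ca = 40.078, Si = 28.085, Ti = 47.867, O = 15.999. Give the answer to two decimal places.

40.81 weight percent

Formula mass = 1·40.078 + 1·47.867 + 1·28.085 + 5·15.999 = 196.025 g/mol, of which 79.995 g is O.
So O makes up 79.995/196.025 = 0.4081 of the mass, i.e. 40.81%.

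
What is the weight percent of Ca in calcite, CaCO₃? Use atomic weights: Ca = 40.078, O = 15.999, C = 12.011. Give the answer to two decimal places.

Molar mass of CaCO₃: 1*40.078 + 1*12.011 + 3*15.999 = 100.086 g/mol.
Mass of Ca per formula unit: 1 × 40.078 = 40.078 g.
Weight fraction Ca = 40.078 / 100.086 = 0.4004.

40.04 wt%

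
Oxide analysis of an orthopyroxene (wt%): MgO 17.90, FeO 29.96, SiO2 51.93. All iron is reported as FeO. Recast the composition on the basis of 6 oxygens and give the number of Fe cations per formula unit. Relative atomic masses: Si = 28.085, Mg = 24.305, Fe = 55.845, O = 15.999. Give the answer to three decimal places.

MgO: 17.90/40.304 = 0.44412 mol → 0.44412 mol Mg, 0.44412 mol O.
FeO: 29.96/71.844 = 0.41701 mol → 0.41701 mol Fe, 0.41701 mol O.
SiO2: 51.93/60.083 = 0.86430 mol → 0.86430 mol Si, 1.72860 mol O.
Total oxygen = 2.58973 mol. Normalization factor = 6/2.58973 = 2.31684.
Fe per 6 O = 0.41701 × 2.31684 = 0.966.

0.966 Fe apfu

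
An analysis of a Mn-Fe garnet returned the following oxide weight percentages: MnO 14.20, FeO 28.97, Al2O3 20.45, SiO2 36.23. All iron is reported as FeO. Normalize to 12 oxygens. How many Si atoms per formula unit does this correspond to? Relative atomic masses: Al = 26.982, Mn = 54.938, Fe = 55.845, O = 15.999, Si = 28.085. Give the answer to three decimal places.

MnO: 14.20/70.937 = 0.20018 mol → 0.20018 mol Mn, 0.20018 mol O.
FeO: 28.97/71.844 = 0.40323 mol → 0.40323 mol Fe, 0.40323 mol O.
Al2O3: 20.45/101.961 = 0.20057 mol → 0.40114 mol Al, 0.60171 mol O.
SiO2: 36.23/60.083 = 0.60300 mol → 0.60300 mol Si, 1.20600 mol O.
Total oxygen = 2.41112 mol. Normalization factor = 12/2.41112 = 4.97694.
Si per 12 O = 0.60300 × 4.97694 = 3.001.

3.001 Si apfu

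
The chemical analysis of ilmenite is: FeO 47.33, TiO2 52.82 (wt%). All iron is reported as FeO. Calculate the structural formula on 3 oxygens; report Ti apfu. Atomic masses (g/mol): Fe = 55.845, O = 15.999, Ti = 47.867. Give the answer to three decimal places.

FeO: 47.33/71.844 = 0.65879 mol → 0.65879 mol Fe, 0.65879 mol O.
TiO2: 52.82/79.865 = 0.66137 mol → 0.66137 mol Ti, 1.32274 mol O.
Total oxygen = 1.98153 mol. Normalization factor = 3/1.98153 = 1.51398.
Ti per 3 O = 0.66137 × 1.51398 = 1.001.

1.001 Ti apfu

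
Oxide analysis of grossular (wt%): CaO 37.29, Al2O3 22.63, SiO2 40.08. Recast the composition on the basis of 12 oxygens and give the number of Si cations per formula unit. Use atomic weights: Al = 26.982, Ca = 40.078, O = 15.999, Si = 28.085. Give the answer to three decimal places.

37.29 wt% CaO ÷ 56.077 g/mol = 0.66498 mol, giving 0.66498 Ca and 0.66498 O.
22.63 wt% Al2O3 ÷ 101.961 g/mol = 0.22195 mol, giving 0.44390 Al and 0.66585 O.
40.08 wt% SiO2 ÷ 60.083 g/mol = 0.66708 mol, giving 0.66708 Si and 1.33416 O.
Oxygen sums to 2.66499; scaling by 12/2.66499 = 4.50283 puts the formula on 12 O.
Si: 0.66708 × 4.50283 = 3.004 atoms per formula unit.

3.004 Si apfu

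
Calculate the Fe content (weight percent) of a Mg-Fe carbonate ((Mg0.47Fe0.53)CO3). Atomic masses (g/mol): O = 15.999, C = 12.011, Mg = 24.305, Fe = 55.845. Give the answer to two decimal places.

29.30 weight percent

Formula mass = 0.47×24.305 + 0.53×55.845 + 1×12.011 + 3×15.999 = 101.029 g/mol, of which 29.598 g is Fe.
So Fe makes up 29.598/101.029 = 0.2930 of the mass, i.e. 29.30%.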